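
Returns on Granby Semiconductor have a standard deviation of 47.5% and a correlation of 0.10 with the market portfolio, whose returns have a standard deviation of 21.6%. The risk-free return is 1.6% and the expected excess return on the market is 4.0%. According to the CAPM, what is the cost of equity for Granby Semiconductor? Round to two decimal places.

β = ρ × σ_i / σ_m = 0.10 × 47.5% / 21.6% = 0.2199
E(R) = 1.6% + 0.2199 × 4.0% = 2.48%

2.48%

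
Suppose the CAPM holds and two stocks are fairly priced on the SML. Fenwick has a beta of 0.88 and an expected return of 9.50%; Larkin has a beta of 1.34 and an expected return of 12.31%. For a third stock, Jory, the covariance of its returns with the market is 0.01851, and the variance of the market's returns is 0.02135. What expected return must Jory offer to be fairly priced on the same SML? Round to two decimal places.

MRP = (12.31% − 9.50%) / (1.34 − 0.88) = 6.1087%
R_f = 9.50% − 0.88 × 6.1087% = 4.1243%
β_Jory = Cov / Var(R_m) = 0.01851 / 0.02135 = 0.8670
E(R_Jory) = R_f + β × MRP = 4.1243% + 0.8670 × 6.1087% = 9.42%

9.42%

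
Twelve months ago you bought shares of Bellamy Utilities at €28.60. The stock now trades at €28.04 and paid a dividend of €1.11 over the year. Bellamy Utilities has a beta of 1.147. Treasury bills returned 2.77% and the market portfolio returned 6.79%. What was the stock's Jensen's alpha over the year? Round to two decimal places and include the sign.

-5.46%

Realised HPR = (P1 + D1 − P0) / P0 = (28.04 + 1.11 − 28.60) / 28.60 = 0.55 / 28.60 = 1.9231%
MRP = 6.79% − 2.77% = 4.02%
CAPM required = R_f + β·MRP = 2.77% + 1.147 × 4.02% = 7.38094%
α = realised − required = 1.9231% − 7.38094% = -5.46%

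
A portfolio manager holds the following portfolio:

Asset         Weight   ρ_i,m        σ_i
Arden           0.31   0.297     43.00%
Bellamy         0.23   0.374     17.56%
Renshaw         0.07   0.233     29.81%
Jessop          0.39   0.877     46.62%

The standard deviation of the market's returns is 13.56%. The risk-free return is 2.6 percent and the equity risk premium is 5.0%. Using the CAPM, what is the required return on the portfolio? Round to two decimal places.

β_Arden = 0.297 × 43.00% / 13.56% = 0.9418
β_Bellamy = 0.374 × 17.56% / 13.56% = 0.4843
β_Renshaw = 0.233 × 29.81% / 13.56% = 0.5122
β_Jessop = 0.877 × 46.62% / 13.56% = 3.0152
β_P = Σ w_i β_i = 0.31×0.9418 + 0.23×0.4843 + 0.07×0.5122 + 0.39×3.0152 = 1.6151
E(R_P) = R_f + β_P × MRP = 2.6% + 1.6151 × 5.0% = 10.68%

10.68%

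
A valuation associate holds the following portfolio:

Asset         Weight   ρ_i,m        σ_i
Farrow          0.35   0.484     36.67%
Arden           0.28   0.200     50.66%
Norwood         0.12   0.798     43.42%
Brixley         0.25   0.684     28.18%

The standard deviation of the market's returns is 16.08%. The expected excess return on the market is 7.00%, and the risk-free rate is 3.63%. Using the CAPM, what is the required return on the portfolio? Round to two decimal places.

11.48%

β_Farrow = 0.484 × 36.67% / 16.08% = 1.1037
β_Arden = 0.200 × 50.66% / 16.08% = 0.6301
β_Norwood = 0.798 × 43.42% / 16.08% = 2.1548
β_Brixley = 0.684 × 28.18% / 16.08% = 1.1987
β_P = Σ w_i β_i = 0.35×1.1037 + 0.28×0.6301 + 0.12×2.1548 + 0.25×1.1987 = 1.1210
E(R_P) = R_f + β_P × MRP = 3.63% + 1.1210 × 7.00% = 11.48%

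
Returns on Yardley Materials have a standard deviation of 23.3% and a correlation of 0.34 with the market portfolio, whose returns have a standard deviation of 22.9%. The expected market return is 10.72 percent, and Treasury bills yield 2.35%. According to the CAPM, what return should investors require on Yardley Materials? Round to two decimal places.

β = ρ × σ_i / σ_m = 0.34 × 23.3% / 22.9% = 0.3459
MRP = 10.72% − 2.35% = 8.37%
E(R) = 2.35% + 0.3459 × 8.37% = 5.25%

5.25%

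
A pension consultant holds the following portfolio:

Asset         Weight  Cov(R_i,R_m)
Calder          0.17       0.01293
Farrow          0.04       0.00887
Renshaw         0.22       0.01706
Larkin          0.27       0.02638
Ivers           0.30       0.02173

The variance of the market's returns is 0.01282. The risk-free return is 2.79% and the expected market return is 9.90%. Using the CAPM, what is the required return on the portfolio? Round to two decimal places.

β_Calder = 0.01293 / 0.01282 = 1.0086
β_Farrow = 0.00887 / 0.01282 = 0.6919
β_Renshaw = 0.01706 / 0.01282 = 1.3307
β_Larkin = 0.02638 / 0.01282 = 2.0577
β_Ivers = 0.02173 / 0.01282 = 1.6950
β_P = Σ w_i β_i = 0.17×1.0086 + 0.04×0.6919 + 0.22×1.3307 + 0.27×2.0577 + 0.30×1.6950 = 1.5560
MRP = 9.90% − 2.79% = 7.11%
E(R_P) = R_f + β_P × MRP = 2.79% + 1.5560 × 7.11% = 13.85%

13.85%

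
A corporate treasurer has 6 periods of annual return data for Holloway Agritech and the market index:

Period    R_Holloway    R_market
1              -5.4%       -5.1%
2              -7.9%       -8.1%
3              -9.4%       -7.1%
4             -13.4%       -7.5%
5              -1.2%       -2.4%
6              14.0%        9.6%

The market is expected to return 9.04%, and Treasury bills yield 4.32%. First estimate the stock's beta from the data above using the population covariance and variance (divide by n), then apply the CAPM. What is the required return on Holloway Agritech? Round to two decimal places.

10.94%

Mean R_i = (-5.4 − 7.9 − 9.4 − 13.4 − 1.2 + 14.0) / 6 = -3.8833%
Mean R_m = (-5.1 − 8.1 − 7.1 − 7.5 − 2.4 + 9.6) / 6 = -3.4333%
Σ(R_i − R̄_i)(R_m − R̄_m) = 316.0533  ⇒  Cov = 316.0533 / 6 = 52.6756
Σ(R_m − R̄_m)² = 225.4733  ⇒  Var(R_m) = 225.4733 / 6 = 37.5789
β = Cov / Var(R_m) = 52.6756 / 37.5789 = 1.4017
MRP = 9.04% − 4.32% = 4.72%
E(R) = R_f + β × MRP = 4.32% + 1.4017 × 4.72% = 10.94%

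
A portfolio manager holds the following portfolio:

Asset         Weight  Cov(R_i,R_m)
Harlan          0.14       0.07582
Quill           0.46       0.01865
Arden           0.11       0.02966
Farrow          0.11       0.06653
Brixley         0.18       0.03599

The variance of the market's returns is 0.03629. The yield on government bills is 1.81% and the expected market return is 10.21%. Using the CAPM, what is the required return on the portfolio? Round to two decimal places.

10.20%

β_Harlan = 0.07582 / 0.03629 = 2.0893
β_Quill = 0.01865 / 0.03629 = 0.5139
β_Arden = 0.02966 / 0.03629 = 0.8173
β_Farrow = 0.06653 / 0.03629 = 1.8333
β_Brixley = 0.03599 / 0.03629 = 0.9917
β_P = Σ w_i β_i = 0.14×2.0893 + 0.46×0.5139 + 0.11×0.8173 + 0.11×1.8333 + 0.18×0.9917 = 0.9990
MRP = 10.21% − 1.81% = 8.40%
E(R_P) = R_f + β_P × MRP = 1.81% + 0.9990 × 8.40% = 10.20%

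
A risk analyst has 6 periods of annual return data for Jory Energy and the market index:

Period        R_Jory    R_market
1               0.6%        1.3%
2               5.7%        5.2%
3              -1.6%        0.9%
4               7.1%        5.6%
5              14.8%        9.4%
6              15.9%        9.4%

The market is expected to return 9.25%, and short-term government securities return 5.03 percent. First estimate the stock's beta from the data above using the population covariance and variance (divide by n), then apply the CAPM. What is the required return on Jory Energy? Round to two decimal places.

13.10%

Mean R_i = (0.6 + 5.7 − 1.6 + 7.1 + 14.8 + 15.9) / 6 = 7.0833%
Mean R_m = (1.3 + 5.2 + 0.9 + 5.6 + 9.4 + 9.4) / 6 = 5.3000%
Σ(R_i − R̄_i)(R_m − R̄_m) = 132.0700  ⇒  Cov = 132.0700 / 6 = 22.0117
Σ(R_m − R̄_m)² = 69.0800  ⇒  Var(R_m) = 69.0800 / 6 = 11.5133
β = Cov / Var(R_m) = 22.0117 / 11.5133 = 1.9118
MRP = 9.25% − 5.03% = 4.22%
E(R) = R_f + β × MRP = 5.03% + 1.9118 × 4.22% = 13.10%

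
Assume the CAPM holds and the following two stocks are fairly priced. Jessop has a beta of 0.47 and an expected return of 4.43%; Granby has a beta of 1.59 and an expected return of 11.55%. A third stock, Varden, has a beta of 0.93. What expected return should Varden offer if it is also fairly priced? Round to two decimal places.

MRP (SML slope) = (11.55% − 4.43%) / (1.59 − 0.47) = 7.12% / 1.12 = 6.3571%
R_f (intercept) = 4.43% − 0.47 × 6.3571% = 1.4422%
E(R_Varden) = R_f + β × MRP = 1.4422% + 0.93 × 6.3571% = 7.35%

7.35%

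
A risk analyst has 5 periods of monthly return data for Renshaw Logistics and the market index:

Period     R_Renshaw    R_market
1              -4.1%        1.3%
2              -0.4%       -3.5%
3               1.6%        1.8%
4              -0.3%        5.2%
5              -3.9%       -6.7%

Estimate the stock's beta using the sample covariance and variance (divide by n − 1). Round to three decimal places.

Mean R_i = (-4.1 − 0.4 + 1.6 − 0.3 − 3.9) / 5 = -1.4200%
Mean R_m = (1.3 − 3.5 + 1.8 + 5.2 − 6.7) / 5 = -0.3800%
Σ(R_i − R̄_i)(R_m − R̄_m) = 20.8220  ⇒  Cov = 20.8220 / 4 = 5.2055
Σ(R_m − R̄_m)² = 88.3880  ⇒  Var(R_m) = 88.3880 / 4 = 22.0970
β = Cov / Var(R_m) = 5.2055 / 22.0970 = 0.2356

0.236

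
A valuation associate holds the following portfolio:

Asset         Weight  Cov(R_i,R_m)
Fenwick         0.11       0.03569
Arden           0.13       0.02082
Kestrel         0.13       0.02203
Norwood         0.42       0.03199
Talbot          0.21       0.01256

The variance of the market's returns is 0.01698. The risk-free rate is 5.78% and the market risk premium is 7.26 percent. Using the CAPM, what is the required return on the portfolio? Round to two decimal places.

β_Fenwick = 0.03569 / 0.01698 = 2.1019
β_Arden = 0.02082 / 0.01698 = 1.2261
β_Kestrel = 0.02203 / 0.01698 = 1.2974
β_Norwood = 0.03199 / 0.01698 = 1.8840
β_Talbot = 0.01256 / 0.01698 = 0.7397
β_P = Σ w_i β_i = 0.11×2.1019 + 0.13×1.2261 + 0.13×1.2974 + 0.42×1.8840 + 0.21×0.7397 = 1.5059
E(R_P) = R_f + β_P × MRP = 5.78% + 1.5059 × 7.26% = 16.71%

16.71%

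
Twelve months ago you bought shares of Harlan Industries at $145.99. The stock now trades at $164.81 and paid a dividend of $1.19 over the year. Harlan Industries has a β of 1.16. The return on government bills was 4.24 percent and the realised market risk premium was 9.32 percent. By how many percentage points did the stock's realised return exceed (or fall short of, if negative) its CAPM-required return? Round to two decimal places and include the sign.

Realised HPR = (P1 + D1 − P0) / P0 = (164.81 + 1.19 − 145.99) / 145.99 = 20.01 / 145.99 = 13.7064%
CAPM required = R_f + β·MRP = 4.24% + 1.16 × 9.32% = 15.0512%
α = realised − required = 13.7064% − 15.0512% = -1.34%

-1.34%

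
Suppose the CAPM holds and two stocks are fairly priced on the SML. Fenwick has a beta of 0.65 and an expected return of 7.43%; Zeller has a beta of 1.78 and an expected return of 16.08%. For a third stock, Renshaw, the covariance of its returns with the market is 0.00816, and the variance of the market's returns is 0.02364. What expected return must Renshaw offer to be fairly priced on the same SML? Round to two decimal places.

5.10%

MRP = (16.08% − 7.43%) / (1.78 − 0.65) = 7.6549%
R_f = 7.43% − 0.65 × 7.6549% = 2.4543%
β_Renshaw = Cov / Var(R_m) = 0.00816 / 0.02364 = 0.3452
E(R_Renshaw) = R_f + β × MRP = 2.4543% + 0.3452 × 7.6549% = 5.10%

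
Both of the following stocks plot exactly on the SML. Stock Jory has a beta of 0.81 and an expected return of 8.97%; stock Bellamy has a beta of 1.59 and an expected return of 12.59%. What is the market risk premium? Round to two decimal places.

Both satisfy E(R) = R_f + β·MRP, so the slope of the SML is
MRP = (12.59% − 8.97%) / (1.59 − 0.81) = 3.62% / 0.78 = 4.6410%

4.64%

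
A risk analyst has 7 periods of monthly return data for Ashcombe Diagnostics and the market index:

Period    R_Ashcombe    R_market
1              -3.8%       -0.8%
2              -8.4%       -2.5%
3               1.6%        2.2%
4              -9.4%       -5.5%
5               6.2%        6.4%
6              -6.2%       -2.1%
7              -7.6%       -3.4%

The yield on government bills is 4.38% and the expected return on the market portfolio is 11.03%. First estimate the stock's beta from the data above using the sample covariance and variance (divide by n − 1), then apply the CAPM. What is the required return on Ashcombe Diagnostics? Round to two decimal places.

13.93%

Mean R_i = (-3.8 − 8.4 + 1.6 − 9.4 + 6.2 − 6.2 − 7.6) / 7 = -3.9429%
Mean R_m = (-0.8 − 2.5 + 2.2 − 5.5 + 6.4 − 2.1 − 3.4) / 7 = -0.8143%
Σ(R_i − R̄_i)(R_m − R̄_m) = 135.3257  ⇒  Cov = 135.3257 / 6 = 22.5543
Σ(R_m − R̄_m)² = 94.2686  ⇒  Var(R_m) = 94.2686 / 6 = 15.7114
β = Cov / Var(R_m) = 22.5543 / 15.7114 = 1.4355
MRP = 11.03% − 4.38% = 6.65%
E(R) = R_f + β × MRP = 4.38% + 1.4355 × 6.65% = 13.93%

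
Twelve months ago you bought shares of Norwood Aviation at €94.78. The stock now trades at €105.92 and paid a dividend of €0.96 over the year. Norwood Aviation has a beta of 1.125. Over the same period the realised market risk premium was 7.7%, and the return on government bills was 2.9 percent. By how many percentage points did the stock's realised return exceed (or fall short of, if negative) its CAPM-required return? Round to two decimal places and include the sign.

Realised HPR = (P1 + D1 − P0) / P0 = (105.92 + 0.96 − 94.78) / 94.78 = 12.10 / 94.78 = 12.7664%
CAPM required = R_f + β·MRP = 2.9% + 1.125 × 7.7% = 11.5625%
α = realised − required = 12.7664% − 11.5625% = +1.20%

+1.20%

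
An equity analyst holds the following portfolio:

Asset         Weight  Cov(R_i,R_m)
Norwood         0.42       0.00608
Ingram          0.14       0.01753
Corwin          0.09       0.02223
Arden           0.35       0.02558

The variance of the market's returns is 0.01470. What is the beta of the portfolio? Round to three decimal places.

β_Norwood = 0.00608 / 0.01470 = 0.4136
β_Ingram = 0.01753 / 0.01470 = 1.1925
β_Corwin = 0.02223 / 0.01470 = 1.5122
β_Arden = 0.02558 / 0.01470 = 1.7401
β_P = Σ w_i β_i = 0.42×0.4136 + 0.14×1.1925 + 0.09×1.5122 + 0.35×1.7401 = 1.0858

1.086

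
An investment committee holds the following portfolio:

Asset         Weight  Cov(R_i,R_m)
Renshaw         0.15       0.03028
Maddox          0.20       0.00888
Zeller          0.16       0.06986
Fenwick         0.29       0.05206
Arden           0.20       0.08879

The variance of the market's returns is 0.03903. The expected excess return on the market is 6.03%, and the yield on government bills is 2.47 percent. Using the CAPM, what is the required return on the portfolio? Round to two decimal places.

β_Renshaw = 0.03028 / 0.03903 = 0.7758
β_Maddox = 0.00888 / 0.03903 = 0.2275
β_Zeller = 0.06986 / 0.03903 = 1.7899
β_Fenwick = 0.05206 / 0.03903 = 1.3338
β_Arden = 0.08879 / 0.03903 = 2.2749
β_P = Σ w_i β_i = 0.15×0.7758 + 0.20×0.2275 + 0.16×1.7899 + 0.29×1.3338 + 0.20×2.2749 = 1.2900
E(R_P) = R_f + β_P × MRP = 2.47% + 1.2900 × 6.03% = 10.25%

10.25%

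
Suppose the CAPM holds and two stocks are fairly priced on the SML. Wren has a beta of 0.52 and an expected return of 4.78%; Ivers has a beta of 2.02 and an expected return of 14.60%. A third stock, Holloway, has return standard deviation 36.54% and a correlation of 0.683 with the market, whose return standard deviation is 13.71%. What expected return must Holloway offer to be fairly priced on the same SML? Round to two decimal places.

MRP = (14.60% − 4.78%) / (2.02 − 0.52) = 6.5467%
R_f = 4.78% − 0.52 × 6.5467% = 1.3757%
β_Holloway = ρ·σ_i/σ_m = 0.683 × 36.54 / 13.71 = 1.8203
E(R_Holloway) = R_f + β × MRP = 1.3757% + 1.8203 × 6.5467% = 13.29%

13.29%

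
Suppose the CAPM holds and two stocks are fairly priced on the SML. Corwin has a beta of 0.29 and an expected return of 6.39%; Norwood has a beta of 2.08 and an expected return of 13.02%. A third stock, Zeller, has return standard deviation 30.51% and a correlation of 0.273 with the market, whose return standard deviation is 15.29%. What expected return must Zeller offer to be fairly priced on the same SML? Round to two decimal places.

7.33%

MRP = (13.02% − 6.39%) / (2.08 − 0.29) = 3.7039%
R_f = 6.39% − 0.29 × 3.7039% = 5.3159%
β_Zeller = ρ·σ_i/σ_m = 0.273 × 30.51 / 15.29 = 0.5448
E(R_Zeller) = R_f + β × MRP = 5.3159% + 0.5448 × 3.7039% = 7.33%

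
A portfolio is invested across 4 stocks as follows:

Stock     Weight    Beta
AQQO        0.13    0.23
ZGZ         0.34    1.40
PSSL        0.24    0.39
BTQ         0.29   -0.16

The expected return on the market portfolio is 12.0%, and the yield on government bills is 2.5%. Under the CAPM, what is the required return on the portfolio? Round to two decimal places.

β_P = Σ w_i β_i = 0.13×0.23 + 0.34×1.40 + 0.24×0.39 + 0.29×-0.16 = 0.5531
MRP = 12.0% − 2.5% = 9.50%
E(R_P) = R_f + β_P × MRP = 2.5% + 0.5531 × 9.5% = 7.75%

7.75%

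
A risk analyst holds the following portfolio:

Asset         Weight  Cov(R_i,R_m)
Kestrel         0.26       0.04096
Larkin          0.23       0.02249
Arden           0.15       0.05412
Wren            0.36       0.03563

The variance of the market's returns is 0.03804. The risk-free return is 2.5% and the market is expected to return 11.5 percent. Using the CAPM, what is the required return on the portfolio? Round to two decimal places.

β_Kestrel = 0.04096 / 0.03804 = 1.0768
β_Larkin = 0.02249 / 0.03804 = 0.5912
β_Arden = 0.05412 / 0.03804 = 1.4227
β_Wren = 0.03563 / 0.03804 = 0.9366
β_P = Σ w_i β_i = 0.26×1.0768 + 0.23×0.5912 + 0.15×1.4227 + 0.36×0.9366 = 0.9665
MRP = 11.5% − 2.5% = 9.00%
E(R_P) = R_f + β_P × MRP = 2.5% + 0.9665 × 9.0% = 11.20%

11.20%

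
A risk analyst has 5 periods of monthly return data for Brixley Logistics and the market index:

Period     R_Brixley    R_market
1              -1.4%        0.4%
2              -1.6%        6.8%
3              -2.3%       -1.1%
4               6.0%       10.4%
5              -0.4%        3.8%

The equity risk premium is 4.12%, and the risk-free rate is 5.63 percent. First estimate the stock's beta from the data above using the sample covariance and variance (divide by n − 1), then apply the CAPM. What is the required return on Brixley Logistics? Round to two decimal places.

Mean R_i = (-1.4 − 1.6 − 2.3 + 6.0 − 0.4) / 5 = 0.0600%
Mean R_m = (0.4 + 6.8 − 1.1 + 10.4 + 3.8) / 5 = 4.0600%
Σ(R_i − R̄_i)(R_m − R̄_m) = 50.7520  ⇒  Cov = 50.7520 / 4 = 12.6880
Σ(R_m − R̄_m)² = 87.7920  ⇒  Var(R_m) = 87.7920 / 4 = 21.9480
β = Cov / Var(R_m) = 12.6880 / 21.9480 = 0.5781
E(R) = R_f + β × MRP = 5.63% + 0.5781 × 4.12% = 8.01%

8.01%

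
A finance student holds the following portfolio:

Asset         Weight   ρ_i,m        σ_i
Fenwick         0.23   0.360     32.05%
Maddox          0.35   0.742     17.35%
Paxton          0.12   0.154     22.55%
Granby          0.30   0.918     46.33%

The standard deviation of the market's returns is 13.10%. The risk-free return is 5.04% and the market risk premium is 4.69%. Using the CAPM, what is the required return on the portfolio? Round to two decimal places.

β_Fenwick = 0.360 × 32.05% / 13.10% = 0.8808
β_Maddox = 0.742 × 17.35% / 13.10% = 0.9827
β_Paxton = 0.154 × 22.55% / 13.10% = 0.2651
β_Granby = 0.918 × 46.33% / 13.10% = 3.2466
β_P = Σ w_i β_i = 0.23×0.8808 + 0.35×0.9827 + 0.12×0.2651 + 0.30×3.2466 = 1.5523
E(R_P) = R_f + β_P × MRP = 5.04% + 1.5523 × 4.69% = 12.32%

12.32%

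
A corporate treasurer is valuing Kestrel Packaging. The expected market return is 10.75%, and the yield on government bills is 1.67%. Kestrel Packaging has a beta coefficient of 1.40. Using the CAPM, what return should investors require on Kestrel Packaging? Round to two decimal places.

14.38%

Market risk premium = E(R_m) − R_f = 10.75% − 1.67% = 9.08%
E(R) = R_f + β × MRP = 1.67% + 1.40 × 9.08% = 14.38%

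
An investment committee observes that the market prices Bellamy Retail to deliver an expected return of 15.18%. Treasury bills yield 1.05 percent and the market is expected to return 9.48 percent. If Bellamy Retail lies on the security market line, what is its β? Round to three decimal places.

MRP = 9.48% − 1.05% = 8.43%
β = (E(R) − R_f) / MRP = (15.18% − 1.05%) / 8.43% = 14.13% / 8.43% = 1.676

1.676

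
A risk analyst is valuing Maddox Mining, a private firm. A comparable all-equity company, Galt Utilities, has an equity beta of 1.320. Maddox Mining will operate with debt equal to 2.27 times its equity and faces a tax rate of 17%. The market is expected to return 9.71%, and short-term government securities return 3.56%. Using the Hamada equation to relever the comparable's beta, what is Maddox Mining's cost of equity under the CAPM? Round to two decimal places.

β_L = β_U × [1 + (1 − t)(D/E)] = 1.320 × [1 + (1 − 0.17) × 2.27]
    = 1.320 × [1 + 0.83 × 2.27] = 1.320 × 2.8841 = 3.8070
MRP = 9.71% − 3.56% = 6.15%
E(R) = R_f + β_L × MRP = 3.56% + 3.8070 × 6.15% = 26.97%

26.97%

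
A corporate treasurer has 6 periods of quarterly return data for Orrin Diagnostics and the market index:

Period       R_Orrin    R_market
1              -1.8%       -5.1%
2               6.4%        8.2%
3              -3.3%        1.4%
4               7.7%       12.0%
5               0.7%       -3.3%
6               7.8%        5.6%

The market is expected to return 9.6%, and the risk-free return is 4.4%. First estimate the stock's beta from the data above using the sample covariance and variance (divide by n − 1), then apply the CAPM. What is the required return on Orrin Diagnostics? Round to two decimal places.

Mean R_i = (-1.8 + 6.4 − 3.3 + 7.7 + 0.7 + 7.8) / 6 = 2.9167%
Mean R_m = (-5.1 + 8.2 + 1.4 + 12.0 − 3.3 + 5.6) / 6 = 3.1333%
Σ(R_i − R̄_i)(R_m − R̄_m) = 135.9767  ⇒  Cov = 135.9767 / 5 = 27.1953
Σ(R_m − R̄_m)² = 222.5533  ⇒  Var(R_m) = 222.5533 / 5 = 44.5107
β = Cov / Var(R_m) = 27.1953 / 44.5107 = 0.6110
MRP = 9.6% − 4.4% = 5.20%
E(R) = R_f + β × MRP = 4.4% + 0.6110 × 5.2% = 7.58%

7.58%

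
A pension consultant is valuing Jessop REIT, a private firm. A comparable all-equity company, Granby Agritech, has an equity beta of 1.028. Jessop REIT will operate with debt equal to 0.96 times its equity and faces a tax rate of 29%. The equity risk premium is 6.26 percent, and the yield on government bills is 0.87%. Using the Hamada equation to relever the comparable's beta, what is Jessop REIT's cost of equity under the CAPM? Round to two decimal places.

β_L = β_U × [1 + (1 − t)(D/E)] = 1.028 × [1 + (1 − 0.29) × 0.96]
    = 1.028 × [1 + 0.71 × 0.96] = 1.028 × 1.6816 = 1.7287
E(R) = R_f + β_L × MRP = 0.87% + 1.7287 × 6.26% = 11.69%

11.69%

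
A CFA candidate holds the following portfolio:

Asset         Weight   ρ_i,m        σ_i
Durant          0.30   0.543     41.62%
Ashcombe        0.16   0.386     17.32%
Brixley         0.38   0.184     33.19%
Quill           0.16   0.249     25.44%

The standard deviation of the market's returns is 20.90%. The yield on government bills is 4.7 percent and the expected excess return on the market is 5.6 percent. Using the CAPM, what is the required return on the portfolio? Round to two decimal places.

β_Durant = 0.543 × 41.62% / 20.90% = 1.0813
β_Ashcombe = 0.386 × 17.32% / 20.90% = 0.3199
β_Brixley = 0.184 × 33.19% / 20.90% = 0.2922
β_Quill = 0.249 × 25.44% / 20.90% = 0.3031
β_P = Σ w_i β_i = 0.30×1.0813 + 0.16×0.3199 + 0.38×0.2922 + 0.16×0.3031 = 0.5351
E(R_P) = R_f + β_P × MRP = 4.7% + 0.5351 × 5.6% = 7.70%

7.70%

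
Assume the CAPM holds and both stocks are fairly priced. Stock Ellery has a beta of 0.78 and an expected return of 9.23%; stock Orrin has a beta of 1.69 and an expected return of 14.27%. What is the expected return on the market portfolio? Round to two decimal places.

Both satisfy E(R) = R_f + β·MRP, so the slope of the SML is
MRP = (14.27% − 9.23%) / (1.69 − 0.78) = 5.04% / 0.91 = 5.5385%
R_f = E(R_Ellery) − β_Ellery·MRP = 9.23% − 0.78 × 5.5385% = 4.9100%
E(R_m) = R_f + MRP = 4.9100% + 5.5385% = 10.45%

10.45%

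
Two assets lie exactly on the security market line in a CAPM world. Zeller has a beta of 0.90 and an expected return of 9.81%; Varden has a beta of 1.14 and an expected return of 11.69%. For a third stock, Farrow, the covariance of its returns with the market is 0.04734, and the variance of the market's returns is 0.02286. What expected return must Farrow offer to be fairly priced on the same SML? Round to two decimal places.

MRP = (11.69% − 9.81%) / (1.14 − 0.90) = 7.8333%
R_f = 9.81% − 0.90 × 7.8333% = 2.7600%
β_Farrow = Cov / Var(R_m) = 0.04734 / 0.02286 = 2.0709
E(R_Farrow) = R_f + β × MRP = 2.7600% + 2.0709 × 7.8333% = 18.98%

18.98%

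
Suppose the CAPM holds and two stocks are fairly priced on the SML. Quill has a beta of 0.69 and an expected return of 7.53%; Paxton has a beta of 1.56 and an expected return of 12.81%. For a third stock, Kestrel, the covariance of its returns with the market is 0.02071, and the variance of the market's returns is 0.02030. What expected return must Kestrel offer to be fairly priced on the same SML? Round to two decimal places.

MRP = (12.81% − 7.53%) / (1.56 − 0.69) = 6.0690%
R_f = 7.53% − 0.69 × 6.0690% = 3.3424%
β_Kestrel = Cov / Var(R_m) = 0.02071 / 0.02030 = 1.0202
E(R_Kestrel) = R_f + β × MRP = 3.3424% + 1.0202 × 6.0690% = 9.53%

9.53%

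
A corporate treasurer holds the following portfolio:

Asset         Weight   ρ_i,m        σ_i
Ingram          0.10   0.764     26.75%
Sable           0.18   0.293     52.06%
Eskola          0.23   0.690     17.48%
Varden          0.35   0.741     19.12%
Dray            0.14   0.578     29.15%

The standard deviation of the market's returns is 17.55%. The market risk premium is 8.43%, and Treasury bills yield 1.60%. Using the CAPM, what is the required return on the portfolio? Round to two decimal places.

8.75%

β_Ingram = 0.764 × 26.75% / 17.55% = 1.1645
β_Sable = 0.293 × 52.06% / 17.55% = 0.8691
β_Eskola = 0.690 × 17.48% / 17.55% = 0.6872
β_Varden = 0.741 × 19.12% / 17.55% = 0.8073
β_Dray = 0.578 × 29.15% / 17.55% = 0.9600
β_P = Σ w_i β_i = 0.10×1.1645 + 0.18×0.8691 + 0.23×0.6872 + 0.35×0.8073 + 0.14×0.9600 = 0.8479
E(R_P) = R_f + β_P × MRP = 1.60% + 0.8479 × 8.43% = 8.75%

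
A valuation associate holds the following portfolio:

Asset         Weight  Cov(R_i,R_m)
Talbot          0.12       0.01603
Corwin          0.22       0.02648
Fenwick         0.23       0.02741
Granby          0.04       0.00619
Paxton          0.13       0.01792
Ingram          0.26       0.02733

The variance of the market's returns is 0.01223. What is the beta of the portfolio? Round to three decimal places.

1.941

β_Talbot = 0.01603 / 0.01223 = 1.3107
β_Corwin = 0.02648 / 0.01223 = 2.1652
β_Fenwick = 0.02741 / 0.01223 = 2.2412
β_Granby = 0.00619 / 0.01223 = 0.5061
β_Paxton = 0.01792 / 0.01223 = 1.4652
β_Ingram = 0.02733 / 0.01223 = 2.2347
β_P = Σ w_i β_i = 0.12×1.3107 + 0.22×2.1652 + 0.23×2.2412 + 0.04×0.5061 + 0.13×1.4652 + 0.26×2.2347 = 1.9408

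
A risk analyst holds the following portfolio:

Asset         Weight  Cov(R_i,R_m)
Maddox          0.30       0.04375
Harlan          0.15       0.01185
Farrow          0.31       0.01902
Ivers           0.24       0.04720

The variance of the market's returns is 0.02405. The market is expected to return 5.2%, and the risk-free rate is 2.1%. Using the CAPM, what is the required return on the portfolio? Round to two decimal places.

β_Maddox = 0.04375 / 0.02405 = 1.8191
β_Harlan = 0.01185 / 0.02405 = 0.4927
β_Farrow = 0.01902 / 0.02405 = 0.7909
β_Ivers = 0.04720 / 0.02405 = 1.9626
β_P = Σ w_i β_i = 0.30×1.8191 + 0.15×0.4927 + 0.31×0.7909 + 0.24×1.9626 = 1.3358
MRP = 5.2% − 2.1% = 3.10%
E(R_P) = R_f + β_P × MRP = 2.1% + 1.3358 × 3.1% = 6.24%

6.24%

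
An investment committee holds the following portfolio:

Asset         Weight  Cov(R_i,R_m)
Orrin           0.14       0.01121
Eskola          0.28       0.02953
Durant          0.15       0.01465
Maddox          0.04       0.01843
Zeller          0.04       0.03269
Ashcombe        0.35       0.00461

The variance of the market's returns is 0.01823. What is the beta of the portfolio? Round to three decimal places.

0.861

β_Orrin = 0.01121 / 0.01823 = 0.6149
β_Eskola = 0.02953 / 0.01823 = 1.6199
β_Durant = 0.01465 / 0.01823 = 0.8036
β_Maddox = 0.01843 / 0.01823 = 1.0110
β_Zeller = 0.03269 / 0.01823 = 1.7932
β_Ashcombe = 0.00461 / 0.01823 = 0.2529
β_P = Σ w_i β_i = 0.14×0.6149 + 0.28×1.6199 + 0.15×0.8036 + 0.04×1.0110 + 0.04×1.7932 + 0.35×0.2529 = 0.8609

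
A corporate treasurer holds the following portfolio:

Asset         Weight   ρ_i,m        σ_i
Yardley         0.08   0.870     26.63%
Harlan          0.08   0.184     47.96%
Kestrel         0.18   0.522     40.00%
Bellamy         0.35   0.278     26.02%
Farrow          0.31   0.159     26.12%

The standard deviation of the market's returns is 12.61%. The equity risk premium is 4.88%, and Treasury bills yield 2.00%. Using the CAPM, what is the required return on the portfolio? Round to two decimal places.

5.92%

β_Yardley = 0.870 × 26.63% / 12.61% = 1.8373
β_Harlan = 0.184 × 47.96% / 12.61% = 0.6998
β_Kestrel = 0.522 × 40.00% / 12.61% = 1.6558
β_Bellamy = 0.278 × 26.02% / 12.61% = 0.5736
β_Farrow = 0.159 × 26.12% / 12.61% = 0.3293
β_P = Σ w_i β_i = 0.08×1.8373 + 0.08×0.6998 + 0.18×1.6558 + 0.35×0.5736 + 0.31×0.3293 = 0.8039
E(R_P) = R_f + β_P × MRP = 2.00% + 0.8039 × 4.88% = 5.92%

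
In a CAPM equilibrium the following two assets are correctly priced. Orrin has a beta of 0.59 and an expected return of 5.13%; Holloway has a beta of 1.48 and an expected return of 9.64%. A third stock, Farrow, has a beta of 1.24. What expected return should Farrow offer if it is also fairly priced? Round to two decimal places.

MRP (SML slope) = (9.64% − 5.13%) / (1.48 − 0.59) = 4.51% / 0.89 = 5.0674%
R_f (intercept) = 5.13% − 0.59 × 5.0674% = 2.1402%
E(R_Farrow) = R_f + β × MRP = 2.1402% + 1.24 × 5.0674% = 8.42%

8.42%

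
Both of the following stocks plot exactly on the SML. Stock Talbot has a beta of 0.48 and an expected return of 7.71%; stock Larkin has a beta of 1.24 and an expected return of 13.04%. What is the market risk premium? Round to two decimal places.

Both satisfy E(R) = R_f + β·MRP, so the slope of the SML is
MRP = (13.04% − 7.71%) / (1.24 − 0.48) = 5.33% / 0.76 = 7.0132%

7.01%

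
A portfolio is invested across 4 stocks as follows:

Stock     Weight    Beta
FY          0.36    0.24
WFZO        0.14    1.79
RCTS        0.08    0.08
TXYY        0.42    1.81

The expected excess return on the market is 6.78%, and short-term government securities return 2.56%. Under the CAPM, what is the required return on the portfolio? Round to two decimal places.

β_P = Σ w_i β_i = 0.36×0.24 + 0.14×1.79 + 0.08×0.08 + 0.42×1.81 = 1.1036
E(R_P) = R_f + β_P × MRP = 2.56% + 1.1036 × 6.78% = 10.04%

10.04%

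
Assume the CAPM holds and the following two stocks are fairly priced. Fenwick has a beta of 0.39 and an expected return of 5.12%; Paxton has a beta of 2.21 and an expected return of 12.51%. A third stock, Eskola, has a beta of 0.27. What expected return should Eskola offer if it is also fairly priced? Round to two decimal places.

4.63%

MRP (SML slope) = (12.51% − 5.12%) / (2.21 − 0.39) = 7.39% / 1.82 = 4.0604%
R_f (intercept) = 5.12% − 0.39 × 4.0604% = 3.5364%
E(R_Eskola) = R_f + β × MRP = 3.5364% + 0.27 × 4.0604% = 4.63%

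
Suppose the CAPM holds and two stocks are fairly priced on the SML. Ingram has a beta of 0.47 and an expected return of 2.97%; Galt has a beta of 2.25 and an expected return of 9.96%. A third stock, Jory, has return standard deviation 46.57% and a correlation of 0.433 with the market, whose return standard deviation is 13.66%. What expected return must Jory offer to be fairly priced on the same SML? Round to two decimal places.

MRP = (9.96% − 2.97%) / (2.25 − 0.47) = 3.9270%
R_f = 2.97% − 0.47 × 3.9270% = 1.1243%
β_Jory = ρ·σ_i/σ_m = 0.433 × 46.57 / 13.66 = 1.4762
E(R_Jory) = R_f + β × MRP = 1.1243% + 1.4762 × 3.9270% = 6.92%

6.92%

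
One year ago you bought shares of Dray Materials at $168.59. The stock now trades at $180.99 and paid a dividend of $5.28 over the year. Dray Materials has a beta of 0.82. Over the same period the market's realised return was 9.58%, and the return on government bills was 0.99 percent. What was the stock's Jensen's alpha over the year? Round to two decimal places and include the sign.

+2.45%

Realised HPR = (P1 + D1 − P0) / P0 = (180.99 + 5.28 − 168.59) / 168.59 = 17.68 / 168.59 = 10.4870%
MRP = 9.58% − 0.99% = 8.59%
CAPM required = R_f + β·MRP = 0.99% + 0.82 × 8.59% = 8.0338%
α = realised − required = 10.4870% − 8.0338% = +2.45%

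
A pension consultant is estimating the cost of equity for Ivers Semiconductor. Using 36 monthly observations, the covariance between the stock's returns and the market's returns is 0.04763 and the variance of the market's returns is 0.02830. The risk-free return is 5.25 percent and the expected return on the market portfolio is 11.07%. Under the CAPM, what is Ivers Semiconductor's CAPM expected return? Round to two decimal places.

β = Cov(R_i, R_m) / Var(R_m) = 0.04763 / 0.02830 = 1.6830
MRP = 11.07% − 5.25% = 5.82%
E(R) = R_f + β × MRP = 5.25% + 1.6830 × 5.82% = 15.05%

15.05%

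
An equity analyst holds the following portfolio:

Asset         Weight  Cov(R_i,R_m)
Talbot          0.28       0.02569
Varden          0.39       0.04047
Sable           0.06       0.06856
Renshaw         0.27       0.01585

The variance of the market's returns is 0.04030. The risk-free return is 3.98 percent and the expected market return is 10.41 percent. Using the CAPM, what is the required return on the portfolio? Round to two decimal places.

8.99%

β_Talbot = 0.02569 / 0.04030 = 0.6375
β_Varden = 0.04047 / 0.04030 = 1.0042
β_Sable = 0.06856 / 0.04030 = 1.7012
β_Renshaw = 0.01585 / 0.04030 = 0.3933
β_P = Σ w_i β_i = 0.28×0.6375 + 0.39×1.0042 + 0.06×1.7012 + 0.27×0.3933 = 0.7784
MRP = 10.41% − 3.98% = 6.43%
E(R_P) = R_f + β_P × MRP = 3.98% + 0.7784 × 6.43% = 8.99%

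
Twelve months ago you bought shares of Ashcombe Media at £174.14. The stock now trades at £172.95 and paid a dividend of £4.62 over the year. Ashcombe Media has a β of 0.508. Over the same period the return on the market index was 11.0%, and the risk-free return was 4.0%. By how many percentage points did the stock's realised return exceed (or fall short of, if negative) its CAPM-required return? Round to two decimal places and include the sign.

Realised HPR = (P1 + D1 − P0) / P0 = (172.95 + 4.62 − 174.14) / 174.14 = 3.43 / 174.14 = 1.9697%
MRP = 11.0% − 4.0% = 7.00%
CAPM required = R_f + β·MRP = 4.0% + 0.508 × 7.0% = 7.5560%
α = realised − required = 1.9697% − 7.5560% = -5.59%

-5.59%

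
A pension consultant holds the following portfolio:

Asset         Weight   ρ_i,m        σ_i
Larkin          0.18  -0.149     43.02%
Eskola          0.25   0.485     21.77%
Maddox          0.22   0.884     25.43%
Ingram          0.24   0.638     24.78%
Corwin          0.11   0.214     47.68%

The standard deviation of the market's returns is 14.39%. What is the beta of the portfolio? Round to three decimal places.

0.789

β_Larkin = -0.149 × 43.02% / 14.39% = -0.4454
β_Eskola = 0.485 × 21.77% / 14.39% = 0.7337
β_Maddox = 0.884 × 25.43% / 14.39% = 1.5622
β_Ingram = 0.638 × 24.78% / 14.39% = 1.0987
β_Corwin = 0.214 × 47.68% / 14.39% = 0.7091
β_P = Σ w_i β_i = 0.18×-0.4454 + 0.25×0.7337 + 0.22×1.5622 + 0.24×1.0987 + 0.11×0.7091 = 0.7886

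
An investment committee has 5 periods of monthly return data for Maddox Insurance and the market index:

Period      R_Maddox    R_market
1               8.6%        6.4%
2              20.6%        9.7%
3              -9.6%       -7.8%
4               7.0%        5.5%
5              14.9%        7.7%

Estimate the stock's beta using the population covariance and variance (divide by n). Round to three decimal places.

1.578

Mean R_i = (8.6 + 20.6 − 9.6 + 7.0 + 14.9) / 5 = 8.3000%
Mean R_m = (6.4 + 9.7 − 7.8 + 5.5 + 7.7) / 5 = 4.3000%
Σ(R_i − R̄_i)(R_m − R̄_m) = 304.5200  ⇒  Cov = 304.5200 / 5 = 60.9040
Σ(R_m − R̄_m)² = 192.9800  ⇒  Var(R_m) = 192.9800 / 5 = 38.5960
β = Cov / Var(R_m) = 60.9040 / 38.5960 = 1.5780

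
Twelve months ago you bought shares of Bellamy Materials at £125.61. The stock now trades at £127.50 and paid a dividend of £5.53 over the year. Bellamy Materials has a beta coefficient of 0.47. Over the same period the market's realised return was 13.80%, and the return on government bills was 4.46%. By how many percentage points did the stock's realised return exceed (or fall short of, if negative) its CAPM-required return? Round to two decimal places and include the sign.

Realised HPR = (P1 + D1 − P0) / P0 = (127.50 + 5.53 − 125.61) / 125.61 = 7.42 / 125.61 = 5.9072%
MRP = 13.80% − 4.46% = 9.34%
CAPM required = R_f + β·MRP = 4.46% + 0.47 × 9.34% = 8.8498%
α = realised − required = 5.9072% − 8.8498% = -2.94%

-2.94%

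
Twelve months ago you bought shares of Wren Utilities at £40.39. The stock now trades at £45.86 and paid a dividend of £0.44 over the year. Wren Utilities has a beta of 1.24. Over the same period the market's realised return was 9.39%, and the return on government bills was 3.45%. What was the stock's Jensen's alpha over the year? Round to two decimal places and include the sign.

+3.82%

Realised HPR = (P1 + D1 − P0) / P0 = (45.86 + 0.44 − 40.39) / 40.39 = 5.91 / 40.39 = 14.6323%
MRP = 9.39% − 3.45% = 5.94%
CAPM required = R_f + β·MRP = 3.45% + 1.24 × 5.94% = 10.8156%
α = realised − required = 14.6323% − 10.8156% = +3.82%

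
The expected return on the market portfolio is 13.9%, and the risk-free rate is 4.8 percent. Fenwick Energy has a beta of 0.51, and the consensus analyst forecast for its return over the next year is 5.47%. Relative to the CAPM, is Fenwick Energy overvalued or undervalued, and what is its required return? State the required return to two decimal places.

MRP = 13.9% − 4.8% = 9.10%
Required return = R_f + β·MRP = 4.8% + 0.51 × 9.1% = 9.44%
Forecast 5.47% < required 9.44% → the stock plots below the SML → overvalued.

Overvalued; required return 9.44%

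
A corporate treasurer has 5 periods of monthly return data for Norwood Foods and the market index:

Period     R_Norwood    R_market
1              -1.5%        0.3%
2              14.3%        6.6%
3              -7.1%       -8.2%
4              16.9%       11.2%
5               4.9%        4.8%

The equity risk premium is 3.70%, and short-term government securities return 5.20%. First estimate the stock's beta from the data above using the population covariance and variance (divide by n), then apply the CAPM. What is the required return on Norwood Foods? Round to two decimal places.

Mean R_i = (-1.5 + 14.3 − 7.1 + 16.9 + 4.9) / 5 = 5.5000%
Mean R_m = (0.3 + 6.6 − 8.2 + 11.2 + 4.8) / 5 = 2.9400%
Σ(R_i − R̄_i)(R_m − R̄_m) = 284.1000  ⇒  Cov = 284.1000 / 5 = 56.8200
Σ(R_m − R̄_m)² = 216.1520  ⇒  Var(R_m) = 216.1520 / 5 = 43.2304
β = Cov / Var(R_m) = 56.8200 / 43.2304 = 1.3144
E(R) = R_f + β × MRP = 5.20% + 1.3144 × 3.70% = 10.06%

10.06%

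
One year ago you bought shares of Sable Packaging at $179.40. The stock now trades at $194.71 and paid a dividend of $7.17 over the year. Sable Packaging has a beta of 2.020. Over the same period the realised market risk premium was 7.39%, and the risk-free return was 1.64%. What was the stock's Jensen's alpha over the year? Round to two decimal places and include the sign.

Realised HPR = (P1 + D1 − P0) / P0 = (194.71 + 7.17 − 179.40) / 179.40 = 22.48 / 179.40 = 12.5307%
CAPM required = R_f + β·MRP = 1.64% + 2.020 × 7.39% = 16.56780%
α = realised − required = 12.5307% − 16.56780% = -4.04%

-4.04%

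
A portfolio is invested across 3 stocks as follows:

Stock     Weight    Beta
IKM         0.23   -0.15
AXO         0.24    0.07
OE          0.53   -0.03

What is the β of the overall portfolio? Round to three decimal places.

-0.034

β_P = Σ w_i β_i = 0.23×-0.15 + 0.24×0.07 + 0.53×-0.03 = -0.0336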